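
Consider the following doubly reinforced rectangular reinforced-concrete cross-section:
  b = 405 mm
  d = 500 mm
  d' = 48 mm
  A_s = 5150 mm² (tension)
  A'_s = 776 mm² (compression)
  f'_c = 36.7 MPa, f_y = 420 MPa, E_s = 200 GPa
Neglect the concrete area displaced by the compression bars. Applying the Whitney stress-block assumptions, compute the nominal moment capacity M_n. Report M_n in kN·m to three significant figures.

M_n ≈ 932 kN·m

Assume both tension and compression steel yield.
Net tension couple steel: A_s − A'_s = 4374 mm².
a = (A_s − A'_s) f_y / (0.85 f'_c b) = 1837080/(0.85 × 36.7 × 405) = 145.41 mm.
c = a/β₁ = 145.41/0.788 = 184.53 mm; ε'_s = 0.003(c − d')/c = 0.0022 ≥ f_y/E_s = 0.0021, so compression steel does yield.
M_n = (A_s − A'_s) f_y (d − a/2) + A'_s f_y (d − d') = [1837080 × (500 − 72.705) + 325920 × (500 − 48)] × 10⁻⁶ = 784.98 + 147.32 = 932.30 kN·m.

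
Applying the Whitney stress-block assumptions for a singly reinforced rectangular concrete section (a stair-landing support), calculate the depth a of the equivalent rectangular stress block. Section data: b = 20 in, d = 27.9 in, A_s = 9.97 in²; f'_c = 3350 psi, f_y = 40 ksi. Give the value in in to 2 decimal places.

T = A_s f_y = 9.97 × 40 = 398.8 kips.
a = T/(0.85 f'_c b) = 398.8/(0.85 × 3.35 × 20) = 7.00 in.

a ≈ 7.00 in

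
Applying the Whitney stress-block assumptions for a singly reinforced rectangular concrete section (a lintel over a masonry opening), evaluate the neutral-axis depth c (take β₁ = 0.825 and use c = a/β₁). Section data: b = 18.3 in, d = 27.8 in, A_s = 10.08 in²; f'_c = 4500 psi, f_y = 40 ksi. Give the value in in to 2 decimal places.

T = A_s f_y = 10.08 × 40 = 403.2 kips.
a = T/(0.85 f'_c b) = 403.2/(0.85 × 4.5 × 18.3) = 5.7602 in.
With β₁ = 0.825, c = a/β₁ = 5.7602/0.825 = 6.98 in.

c ≈ 6.98 in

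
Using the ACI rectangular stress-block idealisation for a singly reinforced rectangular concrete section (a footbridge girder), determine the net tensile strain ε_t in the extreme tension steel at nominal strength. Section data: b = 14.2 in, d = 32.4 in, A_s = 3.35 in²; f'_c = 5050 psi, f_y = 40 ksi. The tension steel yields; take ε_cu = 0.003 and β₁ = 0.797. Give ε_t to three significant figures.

a = A_s f_y/(0.85 f'_c b) = 2.198 in.
β₁ = 0.797, so c = a/β₁ = 2.198/0.797 = 2.758 in.
From the linear strain diagram with ε_cu = 0.003: ε_t = 0.003 (d − c)/c = 0.003 × (32.4 − 2.758)/2.758 = 0.0322.
Since ε_t ≥ 0.005, the section is tension-controlled.

ε_t ≈ 0.0322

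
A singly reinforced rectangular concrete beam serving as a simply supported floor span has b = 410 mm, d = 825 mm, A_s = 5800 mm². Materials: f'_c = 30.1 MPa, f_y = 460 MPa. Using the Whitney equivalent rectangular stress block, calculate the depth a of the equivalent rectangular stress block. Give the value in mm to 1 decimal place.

T = A_s f_y = 5800 × 460 = 2668000 N = 2668 kN.
Setting C = 0.85 f'_c a b equal to T: a = 2668000/(0.85 × 30.1 × 410) = 254.3 mm.

a ≈ 254.3 mm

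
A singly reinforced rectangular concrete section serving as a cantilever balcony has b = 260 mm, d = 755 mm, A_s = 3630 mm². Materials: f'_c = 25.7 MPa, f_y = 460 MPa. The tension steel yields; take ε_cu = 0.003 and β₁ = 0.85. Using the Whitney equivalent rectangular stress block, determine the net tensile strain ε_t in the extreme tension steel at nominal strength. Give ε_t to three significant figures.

ε_t ≈ 0.00355

a = A_s f_y/(0.85 f'_c b) = 293.99 mm.
β₁ = 0.85, so c = a/β₁ = 293.99/0.85 = 345.87 mm.
From the linear strain diagram with ε_cu = 0.003: ε_t = 0.003 (d − c)/c = 0.003 × (755 − 345.87)/345.87 = 0.00355.
ε_t < 0.004 — the section is over-reinforced for flexure under ACI limits.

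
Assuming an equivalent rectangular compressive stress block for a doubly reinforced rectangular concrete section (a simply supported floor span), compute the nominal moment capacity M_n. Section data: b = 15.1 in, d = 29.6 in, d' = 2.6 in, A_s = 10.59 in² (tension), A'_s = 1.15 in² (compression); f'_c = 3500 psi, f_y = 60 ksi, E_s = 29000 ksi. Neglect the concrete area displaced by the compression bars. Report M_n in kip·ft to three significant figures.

M_n ≈ 1250 kip·ft

Assume both steels yield.
a = (A_s − A'_s) f_y/(0.85 f'_c b) = (10.59 − 1.15) × 60/(0.85 × 3.5 × 15.1) = 12.608 in.
c = a/β₁ = 12.608/0.85 = 14.833 in; ε'_s = 0.003(c − d')/c = 0.0025 ≥ ε_y = 0.0021, so the compression steel yields.
M_n = (A_s − A'_s) f_y (d − a/2) + A'_s f_y (d − d') = 566.4 × (29.6 − 6.304) + 69 × (29.6 − 2.6) = 13194.9 + 1863.0 = 15057.9 kip·in = 15057.9/12 = 1254.83 kip·ft.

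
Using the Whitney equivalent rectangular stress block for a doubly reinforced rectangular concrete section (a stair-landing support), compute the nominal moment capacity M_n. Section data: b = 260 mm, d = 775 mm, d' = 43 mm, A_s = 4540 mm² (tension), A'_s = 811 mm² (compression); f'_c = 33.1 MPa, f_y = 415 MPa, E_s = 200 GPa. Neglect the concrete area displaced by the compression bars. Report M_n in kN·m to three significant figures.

M_n ≈ 1280 kN·m

Assume both tension and compression steel yield.
Net tension couple steel: A_s − A'_s = 3729 mm².
a = (A_s − A'_s) f_y / (0.85 f'_c b) = 1547535/(0.85 × 33.1 × 260) = 211.55 mm.
c = a/β₁ = 211.55/0.814 = 259.89 mm; ε'_s = 0.003(c − d')/c = 0.0025 ≥ f_y/E_s = 0.0021, so compression steel does yield.
M_n = (A_s − A'_s) f_y (d − a/2) + A'_s f_y (d − d') = [1547535 × (775 − 105.775) + 336565 × (775 − 43)] × 10⁻⁶ = 1035.65 + 246.37 = 1282.02 kN·m.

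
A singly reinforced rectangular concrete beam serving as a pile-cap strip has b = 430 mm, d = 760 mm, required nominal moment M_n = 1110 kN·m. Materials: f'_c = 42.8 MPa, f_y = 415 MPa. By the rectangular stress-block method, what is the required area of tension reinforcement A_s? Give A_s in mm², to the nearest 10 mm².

A_s ≈ 3770 mm²

With M_n = 0.85 f'_c a b (d − a/2), solve the quadratic for a:
a = d − √(d² − 2M_n/(0.85 f'_c b)) = 760 − √(760² − 2 × 1110×10⁶/(0.85 × 42.8 × 430)) = 99.93 mm.
A_s = 0.85 f'_c a b / f_y = 0.85 × 42.8 × 99.93 × 430 / 415 = 3766.9 mm².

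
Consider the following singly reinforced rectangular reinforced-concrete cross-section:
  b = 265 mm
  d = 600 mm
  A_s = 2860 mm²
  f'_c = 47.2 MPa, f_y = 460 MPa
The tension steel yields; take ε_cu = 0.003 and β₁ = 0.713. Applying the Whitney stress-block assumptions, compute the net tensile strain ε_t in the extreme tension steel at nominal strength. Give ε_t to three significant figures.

ε_t ≈ 0.00737

a = A_s f_y/(0.85 f'_c b) = 123.74 mm.
β₁ = 0.713, so c = a/β₁ = 123.74/0.713 = 173.55 mm.
From the linear strain diagram with ε_cu = 0.003: ε_t = 0.003 (d − c)/c = 0.003 × (600 − 173.55)/173.55 = 0.00737.
Since ε_t ≥ 0.005, the section is tension-controlled.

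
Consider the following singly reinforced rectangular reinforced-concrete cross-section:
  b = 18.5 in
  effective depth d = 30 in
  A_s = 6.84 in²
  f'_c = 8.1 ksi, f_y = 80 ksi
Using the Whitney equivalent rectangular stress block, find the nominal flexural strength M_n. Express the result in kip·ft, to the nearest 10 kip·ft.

M_n ≈ 1270 kip·ft

T = A_s f_y = 6.84 × 80 = 547.2 kips.
a = T/(0.85 f'_c b) = 547.2/(0.85 × 8.1 × 18.5) = 4.296 in.
M_n = T(d − a/2) = 547.2 × (30 − 2.148) = 15240.6 kip·in = 15240.6/12 = 1270.05 kip·ft.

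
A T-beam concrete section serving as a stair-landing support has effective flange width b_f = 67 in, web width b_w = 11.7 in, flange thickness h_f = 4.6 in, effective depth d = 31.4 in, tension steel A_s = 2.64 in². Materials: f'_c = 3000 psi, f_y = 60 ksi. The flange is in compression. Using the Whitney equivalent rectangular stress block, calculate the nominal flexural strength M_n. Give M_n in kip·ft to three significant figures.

Tension: T = A_s f_y = 2.64 × 60 = 158.4 kips.
Try a within the flange: a = T/(0.85 f'_c b_f) = 158.4/(0.85 × 3 × 67) = 0.927 in.
Since a = 0.927 ≤ h_f = 4.6 in, the stress block lies entirely in the flange; analyse as a rectangular beam of width b_f.
M_n = T(d − a/2) = 158.4 × (31.4 − 0.4635) = 4900.3 kip·in.
M_n = 4900.3/12 = 408.36 kip·ft.

M_n ≈ 408 kip·ft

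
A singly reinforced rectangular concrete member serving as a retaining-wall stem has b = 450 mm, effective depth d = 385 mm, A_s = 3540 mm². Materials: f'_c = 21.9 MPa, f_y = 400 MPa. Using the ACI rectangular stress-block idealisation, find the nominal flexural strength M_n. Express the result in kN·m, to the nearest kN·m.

M_n ≈ 425 kN·m

T = A_s f_y = 3540 × 400 = 1416000 N = 1416 kN.
From C = T: a = T/(0.85 f'_c b) = 1416000/(0.85 × 21.9 × 450) = 169.04 mm.
M_n = T(d − a/2) = 1416 kN × (385 − 84.52) mm = 425.48 kN·m.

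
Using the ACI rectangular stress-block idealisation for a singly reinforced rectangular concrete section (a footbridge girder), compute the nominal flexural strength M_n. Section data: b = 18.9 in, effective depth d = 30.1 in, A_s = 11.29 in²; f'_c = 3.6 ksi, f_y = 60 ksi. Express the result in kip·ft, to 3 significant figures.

T = A_s f_y = 11.29 × 60 = 677.4 kips.
a = T/(0.85 f'_c b) = 677.4/(0.85 × 3.6 × 18.9) = 11.713 in.
M_n = T(d − a/2) = 677.4 × (30.1 − 5.8565) = 16422.5 kip·in = 16422.5/12 = 1368.54 kip·ft.

M_n ≈ 1370 kip·ft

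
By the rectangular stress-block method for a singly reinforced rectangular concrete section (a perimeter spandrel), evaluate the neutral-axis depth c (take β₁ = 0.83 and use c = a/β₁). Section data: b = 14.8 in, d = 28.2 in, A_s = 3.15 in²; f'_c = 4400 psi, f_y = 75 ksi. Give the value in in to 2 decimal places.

c ≈ 5.14 in

T = A_s f_y = 3.15 × 75 = 236.25 kips.
a = T/(0.85 f'_c b) = 236.25/(0.85 × 4.4 × 14.8) = 4.2681 in.
With β₁ = 0.83, c = a/β₁ = 4.2681/0.83 = 5.14 in.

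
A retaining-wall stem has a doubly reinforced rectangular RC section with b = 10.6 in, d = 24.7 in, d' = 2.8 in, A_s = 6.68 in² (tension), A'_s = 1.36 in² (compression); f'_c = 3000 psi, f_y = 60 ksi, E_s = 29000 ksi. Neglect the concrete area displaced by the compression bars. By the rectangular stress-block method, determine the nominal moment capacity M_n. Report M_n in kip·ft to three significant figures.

M_n ≈ 649 kip·ft

Assume both steels yield.
a = (A_s − A'_s) f_y/(0.85 f'_c b) = (6.68 − 1.36) × 60/(0.85 × 3 × 10.6) = 11.809 in.
c = a/β₁ = 11.809/0.85 = 13.893 in; ε'_s = 0.003(c − d')/c = 0.0024 ≥ ε_y = 0.0021, so the compression steel yields.
M_n = (A_s − A'_s) f_y (d − a/2) + A'_s f_y (d − d') = 319.2 × (24.7 − 5.9045) + 81.6 × (24.7 − 2.8) = 5999.5 + 1787.0 = 7786.5 kip·in = 7786.5/12 = 648.88 kip·ft.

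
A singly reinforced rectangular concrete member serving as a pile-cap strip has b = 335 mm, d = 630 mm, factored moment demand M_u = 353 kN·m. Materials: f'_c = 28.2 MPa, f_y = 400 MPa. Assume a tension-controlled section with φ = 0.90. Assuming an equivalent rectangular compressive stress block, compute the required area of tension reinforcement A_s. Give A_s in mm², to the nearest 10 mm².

M_n = M_u/φ = 353/0.90 = 392.222 kN·m.
With M_n = 0.85 f'_c a b (d − a/2), solve the quadratic for a:
a = d − √(d² − 2M_n/(0.85 f'_c b)) = 630 − √(630² − 2 × 392.222×10⁶/(0.85 × 28.2 × 335)) = 83.00 mm.
A_s = 0.85 f'_c a b / f_y = 0.85 × 28.2 × 83.00 × 335 / 400 = 1666.2 mm².

A_s ≈ 1670 mm²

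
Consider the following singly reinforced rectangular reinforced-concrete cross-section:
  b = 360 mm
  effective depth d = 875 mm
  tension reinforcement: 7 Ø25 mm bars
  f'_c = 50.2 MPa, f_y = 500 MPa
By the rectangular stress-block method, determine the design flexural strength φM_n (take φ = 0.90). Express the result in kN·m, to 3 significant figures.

A_s = 7 × 491 = 3437 mm².
T = A_s f_y = 3437 × 500 = 1718500 N = 1718.5 kN.
From C = T: a = T/(0.85 f'_c b) = 1718500/(0.85 × 50.2 × 360) = 111.87 mm.
M_n = T(d − a/2) = 1718.5 kN × (875 − 55.935) mm = 1407.56 kN·m.
φM_n = 0.90 × 1407.56 = 1266.80 kN·m.

φM_n ≈ 1270 kN·m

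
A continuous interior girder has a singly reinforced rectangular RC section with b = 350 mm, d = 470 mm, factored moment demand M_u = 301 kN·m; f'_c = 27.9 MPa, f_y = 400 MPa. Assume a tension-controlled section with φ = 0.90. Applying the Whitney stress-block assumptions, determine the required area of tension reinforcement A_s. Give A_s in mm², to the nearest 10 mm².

A_s ≈ 1980 mm²

M_n = M_u/φ = 301/0.90 = 334.444 kN·m.
With M_n = 0.85 f'_c a b (d − a/2), solve the quadratic for a:
a = d − √(d² − 2M_n/(0.85 f'_c b)) = 470 − √(470² − 2 × 334.444×10⁶/(0.85 × 27.9 × 350)) = 95.42 mm.
A_s = 0.85 f'_c a b / f_y = 0.85 × 27.9 × 95.42 × 350 / 400 = 1980.0 mm².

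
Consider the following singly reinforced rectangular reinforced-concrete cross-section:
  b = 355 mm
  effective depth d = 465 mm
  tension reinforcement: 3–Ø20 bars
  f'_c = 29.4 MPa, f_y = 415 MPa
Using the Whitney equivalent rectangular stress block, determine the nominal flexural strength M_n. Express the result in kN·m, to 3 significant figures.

A_s = 3 × 314 = 942 mm².
T = A_s f_y = 942 × 415 = 390930 N = 390.93 kN.
From C = T: a = T/(0.85 f'_c b) = 390930/(0.85 × 29.4 × 355) = 44.07 mm.
M_n = T(d − a/2) = 390.93 kN × (465 − 22.035) mm = 173.17 kN·m.

M_n ≈ 173 kN·m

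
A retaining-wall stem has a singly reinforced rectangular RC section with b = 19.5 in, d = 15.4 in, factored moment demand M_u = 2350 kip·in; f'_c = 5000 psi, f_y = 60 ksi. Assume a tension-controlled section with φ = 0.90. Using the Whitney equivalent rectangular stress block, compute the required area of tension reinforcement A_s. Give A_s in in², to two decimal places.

M_n = M_u/φ = 2350/0.90 = 2611.11 kip·in.
From M_n = 0.85 f'_c a b (d − a/2):
a = d − √(d² − 2M_n/(0.85 f'_c b)) = 15.4 − √(15.4² − 2 × 2611.11/(0.85 × 5 × 19.5)) = 2.204 in.
A_s = 0.85 f'_c a b / f_y = 0.85 × 5 × 2.204 × 19.5 / 60 = 3.044 in².

A_s ≈ 3.04 in²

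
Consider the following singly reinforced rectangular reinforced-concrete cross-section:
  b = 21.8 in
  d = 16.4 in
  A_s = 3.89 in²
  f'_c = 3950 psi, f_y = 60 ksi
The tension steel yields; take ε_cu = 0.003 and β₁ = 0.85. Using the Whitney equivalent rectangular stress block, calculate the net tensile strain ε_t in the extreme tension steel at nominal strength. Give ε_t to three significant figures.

a = A_s f_y/(0.85 f'_c b) = 3.189 in.
β₁ = 0.85, so c = a/β₁ = 3.189/0.85 = 3.752 in.
From the linear strain diagram with ε_cu = 0.003: ε_t = 0.003 (d − c)/c = 0.003 × (16.4 − 3.752)/3.752 = 0.0101.
Since ε_t ≥ 0.005, the section is tension-controlled.

ε_t ≈ 0.0101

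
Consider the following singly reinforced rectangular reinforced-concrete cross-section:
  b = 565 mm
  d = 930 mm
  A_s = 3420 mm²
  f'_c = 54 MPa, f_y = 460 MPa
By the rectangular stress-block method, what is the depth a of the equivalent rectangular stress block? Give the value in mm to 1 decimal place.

T = A_s f_y = 3420 × 460 = 1573200 N = 1573.2 kN.
Setting C = 0.85 f'_c a b equal to T: a = 1573200/(0.85 × 54 × 565) = 60.7 mm.

a ≈ 60.7 mm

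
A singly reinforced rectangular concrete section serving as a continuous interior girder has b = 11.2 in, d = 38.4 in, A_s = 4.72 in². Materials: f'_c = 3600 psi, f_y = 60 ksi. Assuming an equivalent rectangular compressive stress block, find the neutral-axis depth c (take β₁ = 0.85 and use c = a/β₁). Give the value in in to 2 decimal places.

T = A_s f_y = 4.72 × 60 = 283.2 kips.
a = T/(0.85 f'_c b) = 283.2/(0.85 × 3.6 × 11.2) = 8.2633 in.
With β₁ = 0.85, c = a/β₁ = 8.2633/0.85 = 9.72 in.

c ≈ 9.72 in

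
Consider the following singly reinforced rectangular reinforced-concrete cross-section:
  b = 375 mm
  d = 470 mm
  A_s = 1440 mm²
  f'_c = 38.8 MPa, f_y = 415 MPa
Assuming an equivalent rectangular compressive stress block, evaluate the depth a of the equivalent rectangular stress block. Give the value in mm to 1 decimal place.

T = A_s f_y = 1440 × 415 = 597600 N = 597.6 kN.
Setting C = 0.85 f'_c a b equal to T: a = 597600/(0.85 × 38.8 × 375) = 48.3 mm.

a ≈ 48.3 mm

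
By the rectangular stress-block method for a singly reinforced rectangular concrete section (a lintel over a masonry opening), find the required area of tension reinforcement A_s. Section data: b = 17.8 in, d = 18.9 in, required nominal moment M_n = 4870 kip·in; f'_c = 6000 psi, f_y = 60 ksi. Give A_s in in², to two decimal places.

A_s ≈ 4.68 in²

From M_n = 0.85 f'_c a b (d − a/2):
a = d − √(d² − 2M_n/(0.85 f'_c b)) = 18.9 − √(18.9² − 2 × 4870/(0.85 × 6 × 17.8)) = 3.091 in.
A_s = 0.85 f'_c a b / f_y = 0.85 × 6 × 3.091 × 17.8 / 60 = 4.677 in².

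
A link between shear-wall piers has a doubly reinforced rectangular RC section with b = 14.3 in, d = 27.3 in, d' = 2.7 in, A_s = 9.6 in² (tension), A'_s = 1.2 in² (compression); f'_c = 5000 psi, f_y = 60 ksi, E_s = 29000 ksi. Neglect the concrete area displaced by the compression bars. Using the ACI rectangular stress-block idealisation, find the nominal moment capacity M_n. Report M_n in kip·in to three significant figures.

Assume both steels yield.
a = (A_s − A'_s) f_y/(0.85 f'_c b) = (9.6 − 1.2) × 60/(0.85 × 5 × 14.3) = 8.293 in.
c = a/β₁ = 8.293/0.8 = 10.366 in; ε'_s = 0.003(c − d')/c = 0.0022 ≥ ε_y = 0.0021, so the compression steel yields.
M_n = (A_s − A'_s) f_y (d − a/2) + A'_s f_y (d − d') = 504 × (27.3 − 4.1465) + 72 × (27.3 − 2.7) = 11669.4 + 1771.2 = 13440.6 kip·in.

M_n ≈ 13400 kip·in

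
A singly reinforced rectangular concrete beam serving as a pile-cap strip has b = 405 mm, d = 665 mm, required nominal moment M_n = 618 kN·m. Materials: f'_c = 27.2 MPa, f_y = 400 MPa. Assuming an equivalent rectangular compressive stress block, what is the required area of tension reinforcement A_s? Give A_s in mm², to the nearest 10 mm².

With M_n = 0.85 f'_c a b (d − a/2), solve the quadratic for a:
a = d − √(d² − 2M_n/(0.85 f'_c b)) = 665 − √(665² − 2 × 618×10⁶/(0.85 × 27.2 × 405)) = 108.02 mm.
A_s = 0.85 f'_c a b / f_y = 0.85 × 27.2 × 108.02 × 405 / 400 = 2528.6 mm².

A_s ≈ 2530 mm²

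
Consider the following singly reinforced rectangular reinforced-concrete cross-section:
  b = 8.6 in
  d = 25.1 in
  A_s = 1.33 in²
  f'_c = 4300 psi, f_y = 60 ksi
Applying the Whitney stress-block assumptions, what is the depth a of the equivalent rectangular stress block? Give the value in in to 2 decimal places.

T = A_s f_y = 1.33 × 60 = 79.8 kips.
a = T/(0.85 f'_c b) = 79.8/(0.85 × 4.3 × 8.6) = 2.54 in.

a ≈ 2.54 in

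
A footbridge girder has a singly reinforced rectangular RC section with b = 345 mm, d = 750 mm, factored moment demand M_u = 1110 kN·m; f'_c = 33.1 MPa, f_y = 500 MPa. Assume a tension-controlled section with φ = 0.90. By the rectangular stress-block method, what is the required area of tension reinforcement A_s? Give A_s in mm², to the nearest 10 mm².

A_s ≈ 3780 mm²

M_n = M_u/φ = 1110/0.90 = 1233.33 kN·m.
With M_n = 0.85 f'_c a b (d − a/2), solve the quadratic for a:
a = d − √(d² − 2M_n/(0.85 f'_c b)) = 750 − √(750² − 2 × 1233.33×10⁶/(0.85 × 33.1 × 345)) = 194.68 mm.
A_s = 0.85 f'_c a b / f_y = 0.85 × 33.1 × 194.68 × 345 / 500 = 3779.4 mm².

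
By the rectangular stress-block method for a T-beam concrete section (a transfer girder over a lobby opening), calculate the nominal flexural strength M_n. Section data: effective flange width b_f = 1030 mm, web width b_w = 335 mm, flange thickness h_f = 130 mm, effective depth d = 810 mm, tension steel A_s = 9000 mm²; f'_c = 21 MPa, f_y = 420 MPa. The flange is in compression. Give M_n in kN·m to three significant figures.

Tension: T = A_s f_y = 9000 × 420 = 3780000 N.
Try a within the flange: a = T/(0.85 f'_c b_f) = 3780000/(0.85 × 21 × 1030) = 205.60 mm.
a = 205.60 > h_f = 130 mm: the block extends into the web. Split into flange-overhang and web parts.
C_f = 0.85 f'_c (b_f − b_w) h_f = 0.85 × 21 × (1030 − 335) × 130 = 1612748 N.
Remaining web compression depth: a_w = (T − C_f)/(0.85 f'_c b_w) = (3780000 − 1612748)/(0.85 × 21 × 335) = 362.43 mm.
M_n = C_f(d − h_f/2) + (T − C_f)(d − a_w/2) = 1612748 × (810 − 65) + 2167252 × (810 − 181.215) = 1201.50 + 1362.74 = 2564.24 × 10⁶ N·mm.
M_n = 2564.24 kN·m.

M_n ≈ 2560 kN·m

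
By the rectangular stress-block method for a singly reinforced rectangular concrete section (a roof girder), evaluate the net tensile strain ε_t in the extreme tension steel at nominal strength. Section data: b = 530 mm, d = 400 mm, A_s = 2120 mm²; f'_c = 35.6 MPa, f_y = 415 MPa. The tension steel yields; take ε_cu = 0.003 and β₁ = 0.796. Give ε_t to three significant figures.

ε_t ≈ 0.0144

a = A_s f_y/(0.85 f'_c b) = 54.86 mm.
β₁ = 0.796, so c = a/β₁ = 54.86/0.796 = 68.92 mm.
From the linear strain diagram with ε_cu = 0.003: ε_t = 0.003 (d − c)/c = 0.003 × (400 − 68.92)/68.92 = 0.0144.
Since ε_t ≥ 0.005, the section is tension-controlled.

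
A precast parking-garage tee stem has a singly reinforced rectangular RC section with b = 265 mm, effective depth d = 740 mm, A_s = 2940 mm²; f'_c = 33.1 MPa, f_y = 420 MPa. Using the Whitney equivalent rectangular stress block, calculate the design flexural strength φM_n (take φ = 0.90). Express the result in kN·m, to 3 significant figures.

φM_n ≈ 730 kN·m

T = A_s f_y = 2940 × 420 = 1234800 N = 1234.8 kN.
From C = T: a = T/(0.85 f'_c b) = 1234800/(0.85 × 33.1 × 265) = 165.62 mm.
M_n = T(d − a/2) = 1234.8 kN × (740 − 82.81) mm = 811.50 kN·m.
φM_n = 0.90 × 811.50 = 730.35 kN·m.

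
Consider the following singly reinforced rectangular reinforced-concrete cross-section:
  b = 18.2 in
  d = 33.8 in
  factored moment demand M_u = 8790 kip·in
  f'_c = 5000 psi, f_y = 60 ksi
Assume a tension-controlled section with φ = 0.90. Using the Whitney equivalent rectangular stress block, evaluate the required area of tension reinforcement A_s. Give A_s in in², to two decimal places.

M_n = M_u/φ = 8790/0.90 = 9766.67 kip·in.
From M_n = 0.85 f'_c a b (d − a/2):
a = d − √(d² − 2M_n/(0.85 f'_c b)) = 33.8 − √(33.8² − 2 × 9766.67/(0.85 × 5 × 18.2)) = 3.969 in.
A_s = 0.85 f'_c a b / f_y = 0.85 × 5 × 3.969 × 18.2 / 60 = 5.117 in².

A_s ≈ 5.12 in²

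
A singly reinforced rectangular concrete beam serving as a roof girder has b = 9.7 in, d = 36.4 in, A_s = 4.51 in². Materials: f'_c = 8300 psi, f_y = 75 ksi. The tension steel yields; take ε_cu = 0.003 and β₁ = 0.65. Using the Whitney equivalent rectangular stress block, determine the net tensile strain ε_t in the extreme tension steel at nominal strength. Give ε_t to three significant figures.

ε_t ≈ 0.0114

a = A_s f_y/(0.85 f'_c b) = 4.943 in.
β₁ = 0.65, so c = a/β₁ = 4.943/0.65 = 7.605 in.
From the linear strain diagram with ε_cu = 0.003: ε_t = 0.003 (d − c)/c = 0.003 × (36.4 − 7.605)/7.605 = 0.0114.
Since ε_t ≥ 0.005, the section is tension-controlled.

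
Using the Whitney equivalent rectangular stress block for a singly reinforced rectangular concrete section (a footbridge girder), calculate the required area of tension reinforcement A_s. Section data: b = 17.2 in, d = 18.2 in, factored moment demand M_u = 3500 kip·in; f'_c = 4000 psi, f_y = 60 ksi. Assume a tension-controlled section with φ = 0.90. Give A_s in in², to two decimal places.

M_n = M_u/φ = 3500/0.90 = 3888.89 kip·in.
From M_n = 0.85 f'_c a b (d − a/2):
a = d − √(d² − 2M_n/(0.85 f'_c b)) = 18.2 − √(18.2² − 2 × 3888.89/(0.85 × 4 × 17.2)) = 4.120 in.
A_s = 0.85 f'_c a b / f_y = 0.85 × 4 × 4.120 × 17.2 / 60 = 4.016 in².

A_s ≈ 4.02 in²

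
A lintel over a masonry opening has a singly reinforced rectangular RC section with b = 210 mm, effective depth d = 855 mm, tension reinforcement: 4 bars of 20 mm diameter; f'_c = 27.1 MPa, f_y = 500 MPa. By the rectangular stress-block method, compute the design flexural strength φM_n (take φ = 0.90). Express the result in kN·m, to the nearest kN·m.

A_s = 4 × 314 = 1256 mm².
T = A_s f_y = 1256 × 500 = 628000 N = 628 kN.
From C = T: a = T/(0.85 f'_c b) = 628000/(0.85 × 27.1 × 210) = 129.82 mm.
M_n = T(d − a/2) = 628 kN × (855 − 64.91) mm = 496.18 kN·m.
φM_n = 0.90 × 496.18 = 446.56 kN·m.

φM_n ≈ 447 kN·m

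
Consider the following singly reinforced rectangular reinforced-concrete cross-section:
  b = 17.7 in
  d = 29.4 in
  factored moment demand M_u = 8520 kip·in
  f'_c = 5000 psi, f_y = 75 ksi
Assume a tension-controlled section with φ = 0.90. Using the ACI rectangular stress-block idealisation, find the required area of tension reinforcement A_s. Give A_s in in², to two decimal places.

M_n = M_u/φ = 8520/0.90 = 9466.67 kip·in.
From M_n = 0.85 f'_c a b (d − a/2):
a = d − √(d² − 2M_n/(0.85 f'_c b)) = 29.4 − √(29.4² − 2 × 9466.67/(0.85 × 5 × 17.7)) = 4.648 in.
A_s = 0.85 f'_c a b / f_y = 0.85 × 5 × 4.648 × 17.7 / 75 = 4.662 in².

A_s ≈ 4.66 in²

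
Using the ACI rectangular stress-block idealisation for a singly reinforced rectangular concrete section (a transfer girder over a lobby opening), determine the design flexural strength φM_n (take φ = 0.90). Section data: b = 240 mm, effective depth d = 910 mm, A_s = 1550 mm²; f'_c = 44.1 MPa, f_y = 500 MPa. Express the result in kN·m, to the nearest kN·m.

T = A_s f_y = 1550 × 500 = 775000 N = 775 kN.
From C = T: a = T/(0.85 f'_c b) = 775000/(0.85 × 44.1 × 240) = 86.15 mm.
M_n = T(d − a/2) = 775 kN × (910 − 43.075) mm = 671.87 kN·m.
φM_n = 0.90 × 671.87 = 604.68 kN·m.

φM_n ≈ 605 kN·m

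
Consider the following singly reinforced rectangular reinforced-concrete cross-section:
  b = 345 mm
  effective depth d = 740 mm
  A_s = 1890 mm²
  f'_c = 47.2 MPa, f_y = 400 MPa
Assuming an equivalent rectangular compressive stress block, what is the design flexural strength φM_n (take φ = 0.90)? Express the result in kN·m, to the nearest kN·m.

φM_n ≈ 485 kN·m

T = A_s f_y = 1890 × 400 = 756000 N = 756 kN.
From C = T: a = T/(0.85 f'_c b) = 756000/(0.85 × 47.2 × 345) = 54.62 mm.
M_n = T(d − a/2) = 756 kN × (740 − 27.31) mm = 538.79 kN·m.
φM_n = 0.90 × 538.79 = 484.91 kN·m.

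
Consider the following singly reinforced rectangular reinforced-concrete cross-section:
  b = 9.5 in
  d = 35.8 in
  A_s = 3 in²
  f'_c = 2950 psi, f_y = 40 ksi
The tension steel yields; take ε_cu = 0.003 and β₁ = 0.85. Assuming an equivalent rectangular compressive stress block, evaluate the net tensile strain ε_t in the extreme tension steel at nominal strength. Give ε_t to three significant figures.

a = A_s f_y/(0.85 f'_c b) = 5.038 in.
β₁ = 0.85, so c = a/β₁ = 5.038/0.85 = 5.927 in.
From the linear strain diagram with ε_cu = 0.003: ε_t = 0.003 (d − c)/c = 0.003 × (35.8 − 5.927)/5.927 = 0.0151.
Since ε_t ≥ 0.005, the section is tension-controlled.

ε_t ≈ 0.0151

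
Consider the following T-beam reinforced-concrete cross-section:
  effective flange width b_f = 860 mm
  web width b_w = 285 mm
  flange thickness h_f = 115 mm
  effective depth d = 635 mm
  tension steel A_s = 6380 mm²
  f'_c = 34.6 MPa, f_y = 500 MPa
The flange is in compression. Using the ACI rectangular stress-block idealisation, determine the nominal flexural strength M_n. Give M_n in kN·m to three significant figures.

M_n ≈ 1820 kN·m

Tension: T = A_s f_y = 6380 × 500 = 3190000 N.
Try a within the flange: a = T/(0.85 f'_c b_f) = 3190000/(0.85 × 34.6 × 860) = 126.12 mm.
a = 126.12 > h_f = 115 mm: the block extends into the web. Split into flange-overhang and web parts.
C_f = 0.85 f'_c (b_f − b_w) h_f = 0.85 × 34.6 × (860 − 285) × 115 = 1944736 N.
Remaining web compression depth: a_w = (T − C_f)/(0.85 f'_c b_w) = (3190000 − 1944736)/(0.85 × 34.6 × 285) = 148.57 mm.
M_n = C_f(d − h_f/2) + (T − C_f)(d − a_w/2) = 1944736 × (635 − 57.5) + 1245264 × (635 − 74.285) = 1123.09 + 698.24 = 1821.33 × 10⁶ N·mm.
M_n = 1821.33 kN·m.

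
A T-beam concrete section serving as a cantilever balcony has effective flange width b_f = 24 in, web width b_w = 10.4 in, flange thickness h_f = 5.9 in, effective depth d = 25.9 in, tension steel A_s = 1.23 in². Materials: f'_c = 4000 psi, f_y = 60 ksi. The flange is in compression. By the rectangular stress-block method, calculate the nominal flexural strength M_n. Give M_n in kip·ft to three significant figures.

Tension: T = A_s f_y = 1.23 × 60 = 73.8 kips.
Try a within the flange: a = T/(0.85 f'_c b_f) = 73.8/(0.85 × 4 × 24) = 0.904 in.
Since a = 0.904 ≤ h_f = 5.9 in, the stress block lies entirely in the flange; analyse as a rectangular beam of width b_f.
M_n = T(d − a/2) = 73.8 × (25.9 − 0.452) = 1878.1 kip·in.
M_n = 1878.1/12 = 156.51 kip·ft.

M_n ≈ 157 kip·ft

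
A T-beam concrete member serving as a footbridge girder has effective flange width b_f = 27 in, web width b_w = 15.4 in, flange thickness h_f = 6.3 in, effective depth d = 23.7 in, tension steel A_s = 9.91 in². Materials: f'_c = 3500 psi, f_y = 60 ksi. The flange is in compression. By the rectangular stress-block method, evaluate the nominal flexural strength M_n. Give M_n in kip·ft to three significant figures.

Tension: T = A_s f_y = 9.91 × 60 = 594.6 kips.
Try a within the flange: a = T/(0.85 f'_c b_f) = 594.6/(0.85 × 3.5 × 27) = 7.402 in.
a = 7.402 > h_f = 6.3 in: the block extends into the web. Split into flange-overhang and web parts.
C_f = 0.85 f'_c (b_f − b_w) h_f = 0.85 × 3.5 × (27 − 15.4) × 6.3 = 217.4 kips.
Remaining web compression depth: a_w = (T − C_f)/(0.85 f'_c b_w) = (594.6 − 217.4)/(0.85 × 3.5 × 15.4) = 8.233 in.
M_n = C_f(d − h_f/2) + (T − C_f)(d − a_w/2) = 217.4 × (23.7 − 3.15) + 377.2 × (23.7 − 4.1165) = 4467.6 + 7386.9 = 11854.5 kip·in.
M_n = 11854.5/12 = 987.88 kip·ft.

M_n ≈ 988 kip·ft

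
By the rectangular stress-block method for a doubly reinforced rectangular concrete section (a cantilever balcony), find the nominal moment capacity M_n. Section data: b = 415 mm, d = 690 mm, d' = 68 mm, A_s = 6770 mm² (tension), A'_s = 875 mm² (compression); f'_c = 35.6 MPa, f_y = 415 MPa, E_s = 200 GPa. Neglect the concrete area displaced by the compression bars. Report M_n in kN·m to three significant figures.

M_n ≈ 1680 kN·m

Assume both tension and compression steel yield.
Net tension couple steel: A_s − A'_s = 5895 mm².
a = (A_s − A'_s) f_y / (0.85 f'_c b) = 2446425/(0.85 × 35.6 × 415) = 194.81 mm.
c = a/β₁ = 194.81/0.796 = 244.74 mm; ε'_s = 0.003(c − d')/c = 0.0022 ≥ f_y/E_s = 0.0021, so compression steel does yield.
M_n = (A_s − A'_s) f_y (d − a/2) + A'_s f_y (d − d') = [2446425 × (690 − 97.405) + 363125 × (690 − 68)] × 10⁻⁶ = 1449.74 + 225.86 = 1675.60 kN·m.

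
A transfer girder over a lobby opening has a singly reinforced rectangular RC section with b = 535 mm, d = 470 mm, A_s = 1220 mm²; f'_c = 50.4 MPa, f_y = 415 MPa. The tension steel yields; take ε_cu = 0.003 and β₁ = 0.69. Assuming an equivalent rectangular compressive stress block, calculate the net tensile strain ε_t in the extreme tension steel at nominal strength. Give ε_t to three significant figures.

a = A_s f_y/(0.85 f'_c b) = 22.09 mm.
β₁ = 0.69, so c = a/β₁ = 22.09/0.69 = 32.01 mm.
From the linear strain diagram with ε_cu = 0.003: ε_t = 0.003 (d − c)/c = 0.003 × (470 − 32.01)/32.01 = 0.0410.
Since ε_t ≥ 0.005, the section is tension-controlled.

ε_t ≈ 0.0410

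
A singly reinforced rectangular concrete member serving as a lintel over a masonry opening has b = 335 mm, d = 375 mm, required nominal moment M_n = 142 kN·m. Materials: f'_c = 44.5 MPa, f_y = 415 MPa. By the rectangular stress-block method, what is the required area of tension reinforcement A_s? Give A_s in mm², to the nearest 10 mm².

With M_n = 0.85 f'_c a b (d − a/2), solve the quadratic for a:
a = d − √(d² − 2M_n/(0.85 f'_c b)) = 375 − √(375² − 2 × 142×10⁶/(0.85 × 44.5 × 335)) = 31.18 mm.
A_s = 0.85 f'_c a b / f_y = 0.85 × 44.5 × 31.18 × 335 / 415 = 952.0 mm².

A_s ≈ 950 mm²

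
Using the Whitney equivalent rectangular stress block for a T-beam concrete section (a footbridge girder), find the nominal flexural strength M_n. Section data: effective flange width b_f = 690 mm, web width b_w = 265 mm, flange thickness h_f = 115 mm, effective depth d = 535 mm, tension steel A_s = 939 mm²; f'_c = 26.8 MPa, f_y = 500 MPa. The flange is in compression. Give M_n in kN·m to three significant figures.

M_n ≈ 244 kN·m

Tension: T = A_s f_y = 939 × 500 = 469500 N.
Try a within the flange: a = T/(0.85 f'_c b_f) = 469500/(0.85 × 26.8 × 690) = 29.87 mm.
Since a = 29.87 ≤ h_f = 115 mm, the stress block lies entirely in the flange; analyse as a rectangular beam of width b_f.
M_n = T(d − a/2) = 469500 × (535 − 14.935) = 244.17 × 10⁶ N·mm.
M_n = 244.17 kN·m.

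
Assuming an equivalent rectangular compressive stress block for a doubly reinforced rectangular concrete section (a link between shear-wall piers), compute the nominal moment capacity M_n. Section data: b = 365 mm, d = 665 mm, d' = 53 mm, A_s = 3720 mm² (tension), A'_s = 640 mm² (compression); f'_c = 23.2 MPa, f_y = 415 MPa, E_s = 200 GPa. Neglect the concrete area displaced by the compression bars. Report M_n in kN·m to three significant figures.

Assume both tension and compression steel yield.
Net tension couple steel: A_s − A'_s = 3080 mm².
a = (A_s − A'_s) f_y / (0.85 f'_c b) = 1278200/(0.85 × 23.2 × 365) = 177.58 mm.
c = a/β₁ = 177.58/0.85 = 208.92 mm; ε'_s = 0.003(c − d')/c = 0.0022 ≥ f_y/E_s = 0.0021, so compression steel does yield.
M_n = (A_s − A'_s) f_y (d − a/2) + A'_s f_y (d − d') = [1278200 × (665 − 88.79) + 265600 × (665 − 53)] × 10⁻⁶ = 736.51 + 162.55 = 899.06 kN·m.

M_n ≈ 899 kN·m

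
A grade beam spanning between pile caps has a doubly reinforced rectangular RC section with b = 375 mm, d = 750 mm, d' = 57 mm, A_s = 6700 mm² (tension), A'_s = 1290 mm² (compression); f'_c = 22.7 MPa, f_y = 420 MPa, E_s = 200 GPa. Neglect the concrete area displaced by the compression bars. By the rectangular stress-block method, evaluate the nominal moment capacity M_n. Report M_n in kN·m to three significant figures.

Assume both tension and compression steel yield.
Net tension couple steel: A_s − A'_s = 5410 mm².
a = (A_s − A'_s) f_y / (0.85 f'_c b) = 2272200/(0.85 × 22.7 × 375) = 314.03 mm.
c = a/β₁ = 314.03/0.85 = 369.45 mm; ε'_s = 0.003(c − d')/c = 0.0025 ≥ f_y/E_s = 0.0021, so compression steel does yield.
M_n = (A_s − A'_s) f_y (d − a/2) + A'_s f_y (d − d') = [2272200 × (750 − 157.015) + 541800 × (750 − 57)] × 10⁻⁶ = 1347.38 + 375.47 = 1722.85 kN·m.

M_n ≈ 1720 kN·m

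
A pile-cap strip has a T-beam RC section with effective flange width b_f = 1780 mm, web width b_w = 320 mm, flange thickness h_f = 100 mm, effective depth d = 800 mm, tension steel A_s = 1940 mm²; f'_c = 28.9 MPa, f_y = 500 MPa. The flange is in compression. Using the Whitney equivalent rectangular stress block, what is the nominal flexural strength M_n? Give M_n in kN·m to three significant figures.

M_n ≈ 765 kN·m

Tension: T = A_s f_y = 1940 × 500 = 970000 N.
Try a within the flange: a = T/(0.85 f'_c b_f) = 970000/(0.85 × 28.9 × 1780) = 22.18 mm.
Since a = 22.18 ≤ h_f = 100 mm, the stress block lies entirely in the flange; analyse as a rectangular beam of width b_f.
M_n = T(d − a/2) = 970000 × (800 − 11.09) = 765.24 × 10⁶ N·mm.
M_n = 765.24 kN·m.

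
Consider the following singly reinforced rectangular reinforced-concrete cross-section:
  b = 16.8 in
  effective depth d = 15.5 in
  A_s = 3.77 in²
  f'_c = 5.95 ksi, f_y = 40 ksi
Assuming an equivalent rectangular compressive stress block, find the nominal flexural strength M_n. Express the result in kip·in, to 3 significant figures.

T = A_s f_y = 3.77 × 40 = 150.8 kips.
a = T/(0.85 f'_c b) = 150.8/(0.85 × 5.95 × 16.8) = 1.775 in.
M_n = T(d − a/2) = 150.8 × (15.5 − 0.8875) = 2203.6 kip·in.

M_n ≈ 2200 kip·in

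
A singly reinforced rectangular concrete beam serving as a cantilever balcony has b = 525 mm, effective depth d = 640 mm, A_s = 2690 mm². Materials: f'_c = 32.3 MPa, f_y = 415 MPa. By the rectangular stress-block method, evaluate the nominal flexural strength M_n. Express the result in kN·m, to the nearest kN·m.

T = A_s f_y = 2690 × 415 = 1116350 N = 1116.35 kN.
From C = T: a = T/(0.85 f'_c b) = 1116350/(0.85 × 32.3 × 525) = 77.45 mm.
M_n = T(d − a/2) = 1116.35 kN × (640 − 38.725) mm = 671.23 kN·m.

M_n ≈ 671 kN·m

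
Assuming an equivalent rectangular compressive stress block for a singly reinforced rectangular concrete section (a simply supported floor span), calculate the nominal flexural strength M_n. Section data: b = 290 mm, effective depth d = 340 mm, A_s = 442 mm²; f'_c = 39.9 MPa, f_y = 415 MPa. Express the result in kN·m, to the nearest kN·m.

T = A_s f_y = 442 × 415 = 183430 N = 183.43 kN.
From C = T: a = T/(0.85 f'_c b) = 183430/(0.85 × 39.9 × 290) = 18.65 mm.
M_n = T(d − a/2) = 183.43 kN × (340 − 9.325) mm = 60.66 kN·m.

M_n ≈ 61 kN·m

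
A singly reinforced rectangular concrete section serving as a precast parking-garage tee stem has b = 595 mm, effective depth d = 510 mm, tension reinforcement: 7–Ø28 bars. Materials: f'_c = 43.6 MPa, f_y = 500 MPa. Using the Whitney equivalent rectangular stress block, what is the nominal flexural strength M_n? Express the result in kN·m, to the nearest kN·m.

A_s = 7 × 616 = 4312 mm².
T = A_s f_y = 4312 × 500 = 2156000 N = 2156 kN.
From C = T: a = T/(0.85 f'_c b) = 2156000/(0.85 × 43.6 × 595) = 97.77 mm.
M_n = T(d − a/2) = 2156 kN × (510 − 48.885) mm = 994.16 kN·m.

M_n ≈ 994 kN·m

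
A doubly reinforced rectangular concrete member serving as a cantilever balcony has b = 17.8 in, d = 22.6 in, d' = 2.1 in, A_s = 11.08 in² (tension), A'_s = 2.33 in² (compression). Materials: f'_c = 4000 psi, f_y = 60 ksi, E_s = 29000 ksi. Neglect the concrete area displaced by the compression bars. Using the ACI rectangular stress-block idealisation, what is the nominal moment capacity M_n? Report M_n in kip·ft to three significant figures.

Assume both steels yield.
a = (A_s − A'_s) f_y/(0.85 f'_c b) = (11.08 − 2.33) × 60/(0.85 × 4 × 17.8) = 8.675 in.
c = a/β₁ = 8.675/0.85 = 10.206 in; ε'_s = 0.003(c − d')/c = 0.0024 ≥ ε_y = 0.0021, so the compression steel yields.
M_n = (A_s − A'_s) f_y (d − a/2) + A'_s f_y (d − d') = 525 × (22.6 − 4.3375) + 139.8 × (22.6 − 2.1) = 9587.8 + 2865.9 = 12453.7 kip·in = 12453.7/12 = 1037.81 kip·ft.

M_n ≈ 1040 kip·ft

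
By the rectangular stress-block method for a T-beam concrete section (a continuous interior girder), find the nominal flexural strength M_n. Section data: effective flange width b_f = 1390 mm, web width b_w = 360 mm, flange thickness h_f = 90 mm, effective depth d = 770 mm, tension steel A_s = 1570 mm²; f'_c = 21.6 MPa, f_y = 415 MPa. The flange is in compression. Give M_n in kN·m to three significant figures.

M_n ≈ 493 kN·m

Tension: T = A_s f_y = 1570 × 415 = 651550 N.
Try a within the flange: a = T/(0.85 f'_c b_f) = 651550/(0.85 × 21.6 × 1390) = 25.53 mm.
Since a = 25.53 ≤ h_f = 90 mm, the stress block lies entirely in the flange; analyse as a rectangular beam of width b_f.
M_n = T(d − a/2) = 651550 × (770 − 12.765) = 493.38 × 10⁶ N·mm.
M_n = 493.38 kN·m.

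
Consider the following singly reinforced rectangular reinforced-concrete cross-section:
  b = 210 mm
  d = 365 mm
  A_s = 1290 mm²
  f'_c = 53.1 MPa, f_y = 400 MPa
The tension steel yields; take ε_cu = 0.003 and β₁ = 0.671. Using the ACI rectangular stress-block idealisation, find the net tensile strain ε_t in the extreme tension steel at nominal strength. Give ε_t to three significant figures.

ε_t ≈ 0.0105

a = A_s f_y/(0.85 f'_c b) = 54.44 mm.
β₁ = 0.671, so c = a/β₁ = 54.44/0.671 = 81.13 mm.
From the linear strain diagram with ε_cu = 0.003: ε_t = 0.003 (d − c)/c = 0.003 × (365 − 81.13)/81.13 = 0.0105.
Since ε_t ≥ 0.005, the section is tension-controlled.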